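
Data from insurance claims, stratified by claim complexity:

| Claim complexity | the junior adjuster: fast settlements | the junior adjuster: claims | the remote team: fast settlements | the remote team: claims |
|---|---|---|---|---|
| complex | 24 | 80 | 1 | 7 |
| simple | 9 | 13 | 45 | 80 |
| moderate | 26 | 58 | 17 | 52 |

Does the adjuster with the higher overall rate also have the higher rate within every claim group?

No

Complex: the junior adjuster 24/80 = 30.0%, the remote team 1/7 = 14.3% → the junior adjuster
Simple: the junior adjuster 9/13 = 69.2%, the remote team 45/80 = 56.2% → the junior adjuster
Moderate: the junior adjuster 26/58 = 44.8%, the remote team 17/52 = 32.7% → the junior adjuster
Overall: the junior adjuster 59/151 = 39.1%, the remote team 63/139 = 45.3% → the remote team
The junior adjuster wins each claim group but the remote team wins overall — the comparison reverses. The junior adjuster's claims skew toward complex, which has a lower base rate.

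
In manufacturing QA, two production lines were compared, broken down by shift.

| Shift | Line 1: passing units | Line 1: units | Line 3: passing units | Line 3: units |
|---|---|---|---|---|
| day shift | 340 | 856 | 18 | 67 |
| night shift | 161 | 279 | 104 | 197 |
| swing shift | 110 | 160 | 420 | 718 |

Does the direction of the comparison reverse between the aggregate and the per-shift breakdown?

Day shift: Line 1 340/856 = 39.7%, Line 3 18/67 = 26.9% → Line 1
Night shift: Line 1 161/279 = 57.7%, Line 3 104/197 = 52.8% → Line 1
Swing shift: Line 1 110/160 = 68.8%, Line 3 420/718 = 58.5% → Line 1
Overall: Line 1 611/1295 = 47.2%, Line 3 542/982 = 55.2% → Line 3
Line 1 wins each shift group but Line 3 wins overall — the comparison reverses. Line 1's units skew toward day shift, which has a lower base rate.

Yes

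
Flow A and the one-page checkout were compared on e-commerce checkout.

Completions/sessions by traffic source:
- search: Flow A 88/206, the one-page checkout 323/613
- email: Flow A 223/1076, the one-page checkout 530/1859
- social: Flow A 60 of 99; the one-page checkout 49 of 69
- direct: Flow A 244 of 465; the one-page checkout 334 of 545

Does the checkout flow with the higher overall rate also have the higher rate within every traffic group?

Yes

Search: Flow A 88/206 = 42.7%, the one-page checkout 323/613 = 52.7% → the one-page checkout
Email: Flow A 223/1076 = 20.7%, the one-page checkout 530/1859 = 28.5% → the one-page checkout
Social: Flow A 60/99 = 60.6%, the one-page checkout 49/69 = 71.0% → the one-page checkout
Direct: Flow A 244/465 = 52.5%, the one-page checkout 334/545 = 61.3% → the one-page checkout
Overall: Flow A 615/1846 = 33.3%, the one-page checkout 1236/3086 = 40.1% → the one-page checkout
The one-page checkout wins overall and in every traffic group — no reversal.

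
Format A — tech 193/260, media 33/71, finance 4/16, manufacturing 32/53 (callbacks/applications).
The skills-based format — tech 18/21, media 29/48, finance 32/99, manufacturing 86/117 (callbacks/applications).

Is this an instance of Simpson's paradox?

Yes

Tech: Format A 193/260 = 74.2%, the skills-based format 18/21 = 85.7% → the skills-based format
Media: Format A 33/71 = 46.5%, the skills-based format 29/48 = 60.4% → the skills-based format
Finance: Format A 4/16 = 25.0%, the skills-based format 32/99 = 32.3% → the skills-based format
Manufacturing: Format A 32/53 = 60.4%, the skills-based format 86/117 = 73.5% → the skills-based format
Overall: Format A 262/400 = 65.5%, the skills-based format 165/285 = 57.9% → Format A
The skills-based format wins each industry group but Format A wins overall — the comparison reverses. The skills-based format's applications skew toward finance, which has a lower base rate.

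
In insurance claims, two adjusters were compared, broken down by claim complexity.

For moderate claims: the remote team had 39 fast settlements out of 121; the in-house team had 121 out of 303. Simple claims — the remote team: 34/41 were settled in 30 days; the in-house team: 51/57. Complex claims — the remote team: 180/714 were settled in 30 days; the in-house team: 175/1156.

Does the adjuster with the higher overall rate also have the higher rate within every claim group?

Moderate: the remote team 39/121 = 32.2%, the in-house team 121/303 = 39.9% → the in-house team
Simple: the remote team 34/41 = 82.9%, the in-house team 51/57 = 89.5% → the in-house team
Complex: the remote team 180/714 = 25.2%, the in-house team 175/1156 = 15.1% → the remote team
Overall: the remote team 253/876 = 28.9%, the in-house team 347/1516 = 22.9% → the remote team
Neither sweeps: the remote team wins 1 of 3 groups, the in-house team wins 2. The remote team wins overall but not every group — no Simpson reversal.

No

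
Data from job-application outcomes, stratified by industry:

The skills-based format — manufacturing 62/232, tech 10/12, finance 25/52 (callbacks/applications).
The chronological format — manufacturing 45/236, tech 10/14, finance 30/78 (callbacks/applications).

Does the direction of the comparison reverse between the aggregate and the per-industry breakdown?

No

Manufacturing: the skills-based format 62/232 = 26.7%, the chronological format 45/236 = 19.1% → the skills-based format
Tech: the skills-based format 10/12 = 83.3%, the chronological format 10/14 = 71.4% → the skills-based format
Finance: the skills-based format 25/52 = 48.1%, the chronological format 30/78 = 38.5% → the skills-based format
Overall: the skills-based format 97/296 = 32.8%, the chronological format 85/328 = 25.9% → the skills-based format
The skills-based format wins overall and in every industry group — no reversal.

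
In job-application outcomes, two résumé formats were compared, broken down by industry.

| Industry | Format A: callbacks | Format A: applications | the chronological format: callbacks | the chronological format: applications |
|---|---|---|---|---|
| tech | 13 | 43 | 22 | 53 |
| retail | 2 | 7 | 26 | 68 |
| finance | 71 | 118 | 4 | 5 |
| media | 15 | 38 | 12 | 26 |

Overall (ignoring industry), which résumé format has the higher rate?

Format A

Tech: Format A 13/43 = 30.2%, the chronological format 22/53 = 41.5% → the chronological format
Retail: Format A 2/7 = 28.6%, the chronological format 26/68 = 38.2% → the chronological format
Finance: Format A 71/118 = 60.2%, the chronological format 4/5 = 80.0% → the chronological format
Media: Format A 15/38 = 39.5%, the chronological format 12/26 = 46.2% → the chronological format
Overall: Format A 101/206 = 49.0%, the chronological format 64/152 = 42.1% → Format A
(The chronological format wins every industry group but Format A wins overall — the chronological format's applications skew toward the low-rate retail group.)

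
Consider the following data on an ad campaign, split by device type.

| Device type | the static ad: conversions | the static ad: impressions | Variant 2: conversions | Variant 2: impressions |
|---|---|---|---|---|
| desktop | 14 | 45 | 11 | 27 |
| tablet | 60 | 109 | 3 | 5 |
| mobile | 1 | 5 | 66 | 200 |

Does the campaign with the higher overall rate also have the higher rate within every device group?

No

Desktop: the static ad 14/45 = 31.1%, Variant 2 11/27 = 40.7% → Variant 2
Tablet: the static ad 60/109 = 55.0%, Variant 2 3/5 = 60.0% → Variant 2
Mobile: the static ad 1/5 = 20.0%, Variant 2 66/200 = 33.0% → Variant 2
Overall: the static ad 75/159 = 47.2%, Variant 2 80/232 = 34.5% → the static ad
Variant 2 wins each device group but the static ad wins overall — the comparison reverses. Variant 2's impressions skew toward mobile, which has a lower base rate.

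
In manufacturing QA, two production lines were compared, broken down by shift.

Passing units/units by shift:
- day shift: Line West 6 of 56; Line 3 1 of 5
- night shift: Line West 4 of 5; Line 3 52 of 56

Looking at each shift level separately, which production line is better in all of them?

Line 3

Day shift: Line West 6/56 = 10.7%, Line 3 1/5 = 20.0% → Line 3
Night shift: Line West 4/5 = 80.0%, Line 3 52/56 = 92.9% → Line 3
Line 3 has the higher rate in both groups.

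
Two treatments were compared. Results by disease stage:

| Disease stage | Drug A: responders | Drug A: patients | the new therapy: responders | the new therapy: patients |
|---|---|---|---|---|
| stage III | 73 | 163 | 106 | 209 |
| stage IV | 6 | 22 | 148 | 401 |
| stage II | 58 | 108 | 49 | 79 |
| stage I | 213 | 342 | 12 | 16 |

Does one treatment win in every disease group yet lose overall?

Stage III: Drug A 73/163 = 44.8%, the new therapy 106/209 = 50.7% → the new therapy
Stage IV: Drug A 6/22 = 27.3%, the new therapy 148/401 = 36.9% → the new therapy
Stage II: Drug A 58/108 = 53.7%, the new therapy 49/79 = 62.0% → the new therapy
Stage I: Drug A 213/342 = 62.3%, the new therapy 12/16 = 75.0% → the new therapy
Overall: Drug A 350/635 = 55.1%, the new therapy 315/705 = 44.7% → Drug A
The new therapy wins each disease group but Drug A wins overall — the comparison reverses. The new therapy's patients skew toward stage IV, which has a lower base rate.

Yes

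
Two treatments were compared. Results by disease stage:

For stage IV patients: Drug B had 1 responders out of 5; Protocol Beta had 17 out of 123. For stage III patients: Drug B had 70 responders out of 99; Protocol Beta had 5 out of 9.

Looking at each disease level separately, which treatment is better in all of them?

Stage IV: Drug B 1/5 = 20.0%, Protocol Beta 17/123 = 13.8% → Drug B
Stage III: Drug B 70/99 = 70.7%, Protocol Beta 5/9 = 55.6% → Drug B
Drug B has the higher rate in both groups.

Drug B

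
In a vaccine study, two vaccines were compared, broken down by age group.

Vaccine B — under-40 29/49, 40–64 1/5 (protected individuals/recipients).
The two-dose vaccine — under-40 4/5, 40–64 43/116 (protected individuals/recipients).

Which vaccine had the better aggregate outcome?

Vaccine B

Under-40: Vaccine B 29/49 = 59.2%, the two-dose vaccine 4/5 = 80.0% → the two-dose vaccine
40–64: Vaccine B 1/5 = 20.0%, the two-dose vaccine 43/116 = 37.1% → the two-dose vaccine
Overall: Vaccine B 30/54 = 55.6%, the two-dose vaccine 47/121 = 38.8% → Vaccine B
(The two-dose vaccine wins every age group but Vaccine B wins overall — the two-dose vaccine's recipients skew toward the low-rate 40–64 group.)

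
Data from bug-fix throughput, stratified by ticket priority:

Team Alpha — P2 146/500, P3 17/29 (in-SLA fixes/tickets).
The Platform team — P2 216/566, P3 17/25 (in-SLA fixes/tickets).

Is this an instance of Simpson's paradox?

No

P2: Team Alpha 146/500 = 29.2%, the Platform team 216/566 = 38.2% → the Platform team
P3: Team Alpha 17/29 = 58.6%, the Platform team 17/25 = 68.0% → the Platform team
Overall: Team Alpha 163/529 = 30.8%, the Platform team 233/591 = 39.4% → the Platform team
The Platform team wins overall and in every ticket group — no reversal.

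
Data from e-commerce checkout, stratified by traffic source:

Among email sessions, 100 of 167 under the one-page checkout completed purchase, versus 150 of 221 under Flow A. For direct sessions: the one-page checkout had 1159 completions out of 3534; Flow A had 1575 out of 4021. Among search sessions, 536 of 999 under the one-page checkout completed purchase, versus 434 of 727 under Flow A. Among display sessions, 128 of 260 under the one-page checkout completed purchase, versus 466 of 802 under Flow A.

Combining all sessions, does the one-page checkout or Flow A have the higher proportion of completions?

Email: the one-page checkout 100/167 = 59.9%, Flow A 150/221 = 67.9% → Flow A
Direct: the one-page checkout 1159/3534 = 32.8%, Flow A 1575/4021 = 39.2% → Flow A
Search: the one-page checkout 536/999 = 53.7%, Flow A 434/727 = 59.7% → Flow A
Display: the one-page checkout 128/260 = 49.2%, Flow A 466/802 = 58.1% → Flow A
Overall: the one-page checkout 1923/4960 = 38.8%, Flow A 2625/5771 = 45.5% → Flow A

Flow A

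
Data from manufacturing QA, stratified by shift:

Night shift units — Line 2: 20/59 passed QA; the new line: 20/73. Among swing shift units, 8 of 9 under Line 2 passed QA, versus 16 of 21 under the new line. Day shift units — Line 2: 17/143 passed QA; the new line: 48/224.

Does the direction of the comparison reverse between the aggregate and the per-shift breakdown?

Night shift: Line 2 20/59 = 33.9%, the new line 20/73 = 27.4% → Line 2
Swing shift: Line 2 8/9 = 88.9%, the new line 16/21 = 76.2% → Line 2
Day shift: Line 2 17/143 = 11.9%, the new line 48/224 = 21.4% → the new line
Overall: Line 2 45/211 = 21.3%, the new line 84/318 = 26.4% → the new line
Neither sweeps: Line 2 wins 2 of 3 groups, the new line wins 1. The new line wins overall but not every group — no Simpson reversal.

No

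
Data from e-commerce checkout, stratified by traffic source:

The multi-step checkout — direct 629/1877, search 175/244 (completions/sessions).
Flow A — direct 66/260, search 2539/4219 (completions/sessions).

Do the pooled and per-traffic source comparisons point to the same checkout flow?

Direct: the multi-step checkout 629/1877 = 33.5%, Flow A 66/260 = 25.4% → the multi-step checkout
Search: the multi-step checkout 175/244 = 71.7%, Flow A 2539/4219 = 60.2% → the multi-step checkout
Overall: the multi-step checkout 804/2121 = 37.9%, Flow A 2605/4479 = 58.2% → Flow A
The multi-step checkout wins each traffic group but Flow A wins overall — the comparison reverses. The multi-step checkout's sessions skew toward direct, which has a lower base rate.

No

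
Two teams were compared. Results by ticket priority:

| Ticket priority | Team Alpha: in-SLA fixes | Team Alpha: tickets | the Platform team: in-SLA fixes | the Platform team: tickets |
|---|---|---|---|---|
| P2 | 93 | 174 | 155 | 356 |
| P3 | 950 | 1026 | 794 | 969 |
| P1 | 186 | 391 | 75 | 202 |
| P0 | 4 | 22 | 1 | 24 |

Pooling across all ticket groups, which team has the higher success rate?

P2: Team Alpha 93/174 = 53.4%, the Platform team 155/356 = 43.5% → Team Alpha
P3: Team Alpha 950/1026 = 92.6%, the Platform team 794/969 = 81.9% → Team Alpha
P1: Team Alpha 186/391 = 47.6%, the Platform team 75/202 = 37.1% → Team Alpha
P0: Team Alpha 4/22 = 18.2%, the Platform team 1/24 = 4.2% → Team Alpha
Overall: Team Alpha 1233/1613 = 76.4%, the Platform team 1025/1551 = 66.1% → Team Alpha

Team Alpha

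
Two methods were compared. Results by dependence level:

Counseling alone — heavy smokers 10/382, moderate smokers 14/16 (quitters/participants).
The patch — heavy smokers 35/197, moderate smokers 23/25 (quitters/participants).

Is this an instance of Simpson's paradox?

No

Heavy smokers: counseling alone 10/382 = 2.6%, the patch 35/197 = 17.8% → the patch
Moderate smokers: counseling alone 14/16 = 87.5%, the patch 23/25 = 92.0% → the patch
Overall: counseling alone 24/398 = 6.0%, the patch 58/222 = 26.1% → the patch
The patch wins overall and in every dependence group — no reversal.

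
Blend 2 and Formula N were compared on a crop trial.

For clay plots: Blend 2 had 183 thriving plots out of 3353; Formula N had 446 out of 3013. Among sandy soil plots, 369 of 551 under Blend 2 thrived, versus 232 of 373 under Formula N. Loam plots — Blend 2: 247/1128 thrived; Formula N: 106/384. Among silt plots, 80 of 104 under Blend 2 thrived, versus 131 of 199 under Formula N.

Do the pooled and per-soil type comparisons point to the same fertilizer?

Clay: Blend 2 183/3353 = 5.5%, Formula N 446/3013 = 14.8% → Formula N
Sandy soil: Blend 2 369/551 = 67.0%, Formula N 232/373 = 62.2% → Blend 2
Loam: Blend 2 247/1128 = 21.9%, Formula N 106/384 = 27.6% → Formula N
Silt: Blend 2 80/104 = 76.9%, Formula N 131/199 = 65.8% → Blend 2
Overall: Blend 2 879/5136 = 17.1%, Formula N 915/3969 = 23.1% → Formula N
Neither sweeps: Blend 2 wins 2 of 4 groups, Formula N wins 2. Formula N wins overall but not every group — no Simpson reversal.

No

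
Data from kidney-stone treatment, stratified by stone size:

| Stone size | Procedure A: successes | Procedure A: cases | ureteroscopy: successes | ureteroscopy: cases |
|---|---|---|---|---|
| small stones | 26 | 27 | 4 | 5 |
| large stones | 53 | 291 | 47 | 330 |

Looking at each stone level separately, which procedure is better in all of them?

Procedure A

Small stones: Procedure A 26/27 = 96.3%, ureteroscopy 4/5 = 80.0% → Procedure A
Large stones: Procedure A 53/291 = 18.2%, ureteroscopy 47/330 = 14.2% → Procedure A
Procedure A has the higher rate in both groups.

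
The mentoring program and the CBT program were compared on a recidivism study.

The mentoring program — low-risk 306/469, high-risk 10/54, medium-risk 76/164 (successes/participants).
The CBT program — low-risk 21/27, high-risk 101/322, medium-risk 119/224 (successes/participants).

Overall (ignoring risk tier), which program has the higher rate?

the mentoring program

Low-risk: the mentoring program 306/469 = 65.2%, the CBT program 21/27 = 77.8% → the CBT program
High-risk: the mentoring program 10/54 = 18.5%, the CBT program 101/322 = 31.4% → the CBT program
Medium-risk: the mentoring program 76/164 = 46.3%, the CBT program 119/224 = 53.1% → the CBT program
Overall: the mentoring program 392/687 = 57.1%, the CBT program 241/573 = 42.1% → the mentoring program
(The CBT program wins every risk group but the mentoring program wins overall — the CBT program's participants skew toward the low-rate high-risk group.)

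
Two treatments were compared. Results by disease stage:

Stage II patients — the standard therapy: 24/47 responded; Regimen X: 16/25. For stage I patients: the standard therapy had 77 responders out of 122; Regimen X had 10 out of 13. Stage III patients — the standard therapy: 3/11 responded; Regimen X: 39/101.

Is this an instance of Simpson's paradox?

Stage II: the standard therapy 24/47 = 51.1%, Regimen X 16/25 = 64.0% → Regimen X
Stage I: the standard therapy 77/122 = 63.1%, Regimen X 10/13 = 76.9% → Regimen X
Stage III: the standard therapy 3/11 = 27.3%, Regimen X 39/101 = 38.6% → Regimen X
Overall: the standard therapy 104/180 = 57.8%, Regimen X 65/139 = 46.8% → the standard therapy
Regimen X wins each disease group but the standard therapy wins overall — the comparison reverses. Regimen X's patients skew toward stage III, which has a lower base rate.

Yes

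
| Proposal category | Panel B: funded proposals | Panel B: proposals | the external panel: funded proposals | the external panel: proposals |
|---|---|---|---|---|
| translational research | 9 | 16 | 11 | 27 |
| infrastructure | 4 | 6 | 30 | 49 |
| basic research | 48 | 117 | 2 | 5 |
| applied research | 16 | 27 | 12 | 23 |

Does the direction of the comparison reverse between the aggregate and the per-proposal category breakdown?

Translational research: Panel B 9/16 = 56.2%, the external panel 11/27 = 40.7% → Panel B
Infrastructure: Panel B 4/6 = 66.7%, the external panel 30/49 = 61.2% → Panel B
Basic research: Panel B 48/117 = 41.0%, the external panel 2/5 = 40.0% → Panel B
Applied research: Panel B 16/27 = 59.3%, the external panel 12/23 = 52.2% → Panel B
Overall: Panel B 77/166 = 46.4%, the external panel 55/104 = 52.9% → the external panel
Panel B wins each proposal group but the external panel wins overall — the comparison reverses. Panel B's proposals skew toward basic research, which has a lower base rate.

Yes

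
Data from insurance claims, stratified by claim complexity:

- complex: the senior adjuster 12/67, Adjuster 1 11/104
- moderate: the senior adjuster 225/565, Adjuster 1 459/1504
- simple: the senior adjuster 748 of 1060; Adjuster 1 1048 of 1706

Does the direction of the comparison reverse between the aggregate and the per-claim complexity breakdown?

No

Complex: the senior adjuster 12/67 = 17.9%, Adjuster 1 11/104 = 10.6% → the senior adjuster
Moderate: the senior adjuster 225/565 = 39.8%, Adjuster 1 459/1504 = 30.5% → the senior adjuster
Simple: the senior adjuster 748/1060 = 70.6%, Adjuster 1 1048/1706 = 61.4% → the senior adjuster
Overall: the senior adjuster 985/1692 = 58.2%, Adjuster 1 1518/3314 = 45.8% → the senior adjuster
The senior adjuster wins overall and in every claim group — no reversal.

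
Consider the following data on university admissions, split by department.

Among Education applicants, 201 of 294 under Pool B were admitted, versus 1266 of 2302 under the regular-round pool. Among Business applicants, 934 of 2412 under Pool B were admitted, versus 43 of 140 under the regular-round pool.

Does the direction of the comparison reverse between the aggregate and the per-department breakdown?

Yes

Education: Pool B 201/294 = 68.4%, the regular-round pool 1266/2302 = 55.0% → Pool B
Business: Pool B 934/2412 = 38.7%, the regular-round pool 43/140 = 30.7% → Pool B
Overall: Pool B 1135/2706 = 41.9%, the regular-round pool 1309/2442 = 53.6% → the regular-round pool
Pool B wins each department group but the regular-round pool wins overall — the comparison reverses. Pool B's applicants skew toward Business, which has a lower base rate.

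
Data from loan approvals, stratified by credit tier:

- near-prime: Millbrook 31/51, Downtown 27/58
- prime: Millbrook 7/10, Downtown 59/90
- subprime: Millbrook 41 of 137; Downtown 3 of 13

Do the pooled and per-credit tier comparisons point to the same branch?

Near-prime: Millbrook 31/51 = 60.8%, Downtown 27/58 = 46.6% → Millbrook
Prime: Millbrook 7/10 = 70.0%, Downtown 59/90 = 65.6% → Millbrook
Subprime: Millbrook 41/137 = 29.9%, Downtown 3/13 = 23.1% → Millbrook
Overall: Millbrook 79/198 = 39.9%, Downtown 89/161 = 55.3% → Downtown
Millbrook wins each credit group but Downtown wins overall — the comparison reverses. Millbrook's applications skew toward subprime, which has a lower base rate.

No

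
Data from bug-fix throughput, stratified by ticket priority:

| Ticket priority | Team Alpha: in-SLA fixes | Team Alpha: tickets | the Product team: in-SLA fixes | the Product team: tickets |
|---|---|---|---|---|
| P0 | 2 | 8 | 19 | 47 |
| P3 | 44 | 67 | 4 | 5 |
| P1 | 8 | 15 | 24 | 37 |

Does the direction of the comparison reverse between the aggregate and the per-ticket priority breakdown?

Yes

P0: Team Alpha 2/8 = 25.0%, the Product team 19/47 = 40.4% → the Product team
P3: Team Alpha 44/67 = 65.7%, the Product team 4/5 = 80.0% → the Product team
P1: Team Alpha 8/15 = 53.3%, the Product team 24/37 = 64.9% → the Product team
Overall: Team Alpha 54/90 = 60.0%, the Product team 47/89 = 52.8% → Team Alpha
The Product team wins each ticket group but Team Alpha wins overall — the comparison reverses. The Product team's tickets skew toward P0, which has a lower base rate.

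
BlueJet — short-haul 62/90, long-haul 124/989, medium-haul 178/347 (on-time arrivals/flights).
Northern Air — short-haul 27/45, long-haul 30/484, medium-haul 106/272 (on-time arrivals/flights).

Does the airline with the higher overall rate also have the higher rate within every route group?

Short-haul: BlueJet 62/90 = 68.9%, Northern Air 27/45 = 60.0% → BlueJet
Long-haul: BlueJet 124/989 = 12.5%, Northern Air 30/484 = 6.2% → BlueJet
Medium-haul: BlueJet 178/347 = 51.3%, Northern Air 106/272 = 39.0% → BlueJet
Overall: BlueJet 364/1426 = 25.5%, Northern Air 163/801 = 20.3% → BlueJet
BlueJet wins overall and in every route group — no reversal.

Yes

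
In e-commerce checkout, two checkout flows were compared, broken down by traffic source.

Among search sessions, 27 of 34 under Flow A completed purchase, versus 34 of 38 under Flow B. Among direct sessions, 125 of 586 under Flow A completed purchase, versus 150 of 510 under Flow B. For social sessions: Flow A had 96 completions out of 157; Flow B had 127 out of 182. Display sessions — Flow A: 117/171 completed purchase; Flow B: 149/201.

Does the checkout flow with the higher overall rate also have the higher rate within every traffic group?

Search: Flow A 27/34 = 79.4%, Flow B 34/38 = 89.5% → Flow B
Direct: Flow A 125/586 = 21.3%, Flow B 150/510 = 29.4% → Flow B
Social: Flow A 96/157 = 61.1%, Flow B 127/182 = 69.8% → Flow B
Display: Flow A 117/171 = 68.4%, Flow B 149/201 = 74.1% → Flow B
Overall: Flow A 365/948 = 38.5%, Flow B 460/931 = 49.4% → Flow B
Flow B wins overall and in every traffic group — no reversal.

Yes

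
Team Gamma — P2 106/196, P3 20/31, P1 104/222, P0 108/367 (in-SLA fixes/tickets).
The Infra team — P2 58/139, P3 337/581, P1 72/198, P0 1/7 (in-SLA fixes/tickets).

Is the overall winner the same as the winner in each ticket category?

P2: Team Gamma 106/196 = 54.1%, the Infra team 58/139 = 41.7% → Team Gamma
P3: Team Gamma 20/31 = 64.5%, the Infra team 337/581 = 58.0% → Team Gamma
P1: Team Gamma 104/222 = 46.8%, the Infra team 72/198 = 36.4% → Team Gamma
P0: Team Gamma 108/367 = 29.4%, the Infra team 1/7 = 14.3% → Team Gamma
Overall: Team Gamma 338/816 = 41.4%, the Infra team 468/925 = 50.6% → the Infra team
Team Gamma wins each ticket group but the Infra team wins overall — the comparison reverses. Team Gamma's tickets skew toward P0, which has a lower base rate.

No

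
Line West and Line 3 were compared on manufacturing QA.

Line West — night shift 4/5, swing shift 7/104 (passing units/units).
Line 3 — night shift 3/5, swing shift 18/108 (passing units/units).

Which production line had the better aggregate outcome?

Night shift: Line West 4/5 = 80.0%, Line 3 3/5 = 60.0% → Line West
Swing shift: Line West 7/104 = 6.7%, Line 3 18/108 = 16.7% → Line 3
Overall: Line West 11/109 = 10.1%, Line 3 21/113 = 18.6% → Line 3
(Neither sweeps every shift group, but Line 3 has the higher pooled rate.)

Line 3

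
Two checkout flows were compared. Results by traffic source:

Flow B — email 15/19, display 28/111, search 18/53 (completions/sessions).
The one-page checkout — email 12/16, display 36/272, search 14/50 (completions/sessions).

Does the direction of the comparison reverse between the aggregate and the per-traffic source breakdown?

No

Email: Flow B 15/19 = 78.9%, the one-page checkout 12/16 = 75.0% → Flow B
Display: Flow B 28/111 = 25.2%, the one-page checkout 36/272 = 13.2% → Flow B
Search: Flow B 18/53 = 34.0%, the one-page checkout 14/50 = 28.0% → Flow B
Overall: Flow B 61/183 = 33.3%, the one-page checkout 62/338 = 18.3% → Flow B
Flow B wins overall and in every traffic group — no reversal.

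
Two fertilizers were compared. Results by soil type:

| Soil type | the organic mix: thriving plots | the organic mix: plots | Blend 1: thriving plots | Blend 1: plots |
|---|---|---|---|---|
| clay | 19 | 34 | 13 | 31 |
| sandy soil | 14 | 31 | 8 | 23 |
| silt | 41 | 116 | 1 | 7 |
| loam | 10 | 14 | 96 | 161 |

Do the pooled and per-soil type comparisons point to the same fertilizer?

Clay: the organic mix 19/34 = 55.9%, Blend 1 13/31 = 41.9% → the organic mix
Sandy soil: the organic mix 14/31 = 45.2%, Blend 1 8/23 = 34.8% → the organic mix
Silt: the organic mix 41/116 = 35.3%, Blend 1 1/7 = 14.3% → the organic mix
Loam: the organic mix 10/14 = 71.4%, Blend 1 96/161 = 59.6% → the organic mix
Overall: the organic mix 84/195 = 43.1%, Blend 1 118/222 = 53.2% → Blend 1
The organic mix wins each soil group but Blend 1 wins overall — the comparison reverses. The organic mix's plots skew toward silt, which has a lower base rate.

No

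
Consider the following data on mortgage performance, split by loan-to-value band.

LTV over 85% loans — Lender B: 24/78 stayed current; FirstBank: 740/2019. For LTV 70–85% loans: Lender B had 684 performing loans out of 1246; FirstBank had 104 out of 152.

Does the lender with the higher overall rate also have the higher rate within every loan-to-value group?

No

LTV over 85%: Lender B 24/78 = 30.8%, FirstBank 740/2019 = 36.7% → FirstBank
LTV 70–85%: Lender B 684/1246 = 54.9%, FirstBank 104/152 = 68.4% → FirstBank
Overall: Lender B 708/1324 = 53.5%, FirstBank 844/2171 = 38.9% → Lender B
FirstBank wins each loan-to-value group but Lender B wins overall — the comparison reverses. FirstBank's loans skew toward LTV over 85%, which has a lower base rate.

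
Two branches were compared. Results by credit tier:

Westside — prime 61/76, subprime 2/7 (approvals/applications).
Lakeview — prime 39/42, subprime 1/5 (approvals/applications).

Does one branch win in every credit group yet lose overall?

No

Prime: Westside 61/76 = 80.3%, Lakeview 39/42 = 92.9% → Lakeview
Subprime: Westside 2/7 = 28.6%, Lakeview 1/5 = 20.0% → Westside
Overall: Westside 63/83 = 75.9%, Lakeview 40/47 = 85.1% → Lakeview
Neither sweeps: Westside wins 1 of 2 groups, Lakeview wins 1. Lakeview wins overall but not every group — no Simpson reversal.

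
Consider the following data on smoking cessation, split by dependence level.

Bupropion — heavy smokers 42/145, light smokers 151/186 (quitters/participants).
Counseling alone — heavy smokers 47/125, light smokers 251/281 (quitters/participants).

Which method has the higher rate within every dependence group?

counseling alone

Heavy smokers: bupropion 42/145 = 29.0%, counseling alone 47/125 = 37.6% → counseling alone
Light smokers: bupropion 151/186 = 81.2%, counseling alone 251/281 = 89.3% → counseling alone
Counseling alone has the higher rate in both groups.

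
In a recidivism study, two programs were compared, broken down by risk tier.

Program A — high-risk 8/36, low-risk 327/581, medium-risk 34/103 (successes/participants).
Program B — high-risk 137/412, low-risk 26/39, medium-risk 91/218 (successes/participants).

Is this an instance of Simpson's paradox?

High-risk: Program A 8/36 = 22.2%, Program B 137/412 = 33.3% → Program B
Low-risk: Program A 327/581 = 56.3%, Program B 26/39 = 66.7% → Program B
Medium-risk: Program A 34/103 = 33.0%, Program B 91/218 = 41.7% → Program B
Overall: Program A 369/720 = 51.2%, Program B 254/669 = 38.0% → Program A
Program B wins each risk group but Program A wins overall — the comparison reverses. Program B's participants skew toward high-risk, which has a lower base rate.

Yes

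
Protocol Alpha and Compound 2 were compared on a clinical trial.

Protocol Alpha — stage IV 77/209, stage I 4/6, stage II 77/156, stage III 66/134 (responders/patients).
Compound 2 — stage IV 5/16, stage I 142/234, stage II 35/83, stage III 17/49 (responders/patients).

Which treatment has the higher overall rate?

Stage IV: Protocol Alpha 77/209 = 36.8%, Compound 2 5/16 = 31.2% → Protocol Alpha
Stage I: Protocol Alpha 4/6 = 66.7%, Compound 2 142/234 = 60.7% → Protocol Alpha
Stage II: Protocol Alpha 77/156 = 49.4%, Compound 2 35/83 = 42.2% → Protocol Alpha
Stage III: Protocol Alpha 66/134 = 49.3%, Compound 2 17/49 = 34.7% → Protocol Alpha
Overall: Protocol Alpha 224/505 = 44.4%, Compound 2 199/382 = 52.1% → Compound 2
(Protocol Alpha wins every disease group but Compound 2 wins overall — Protocol Alpha's patients skew toward the low-rate stage IV group.)

Compound 2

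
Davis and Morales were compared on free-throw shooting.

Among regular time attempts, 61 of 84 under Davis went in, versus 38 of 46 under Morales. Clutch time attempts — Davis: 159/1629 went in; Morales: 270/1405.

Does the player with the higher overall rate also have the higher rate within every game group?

Yes

Regular time: Davis 61/84 = 72.6%, Morales 38/46 = 82.6% → Morales
Clutch time: Davis 159/1629 = 9.8%, Morales 270/1405 = 19.2% → Morales
Overall: Davis 220/1713 = 12.8%, Morales 308/1451 = 21.2% → Morales
Morales wins overall and in every game group — no reversal.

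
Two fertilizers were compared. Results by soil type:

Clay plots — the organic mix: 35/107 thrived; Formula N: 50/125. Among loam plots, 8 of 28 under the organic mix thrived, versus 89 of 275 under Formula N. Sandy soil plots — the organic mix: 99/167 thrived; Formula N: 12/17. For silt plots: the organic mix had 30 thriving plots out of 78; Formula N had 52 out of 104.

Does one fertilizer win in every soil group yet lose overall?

Yes

Clay: the organic mix 35/107 = 32.7%, Formula N 50/125 = 40.0% → Formula N
Loam: the organic mix 8/28 = 28.6%, Formula N 89/275 = 32.4% → Formula N
Sandy soil: the organic mix 99/167 = 59.3%, Formula N 12/17 = 70.6% → Formula N
Silt: the organic mix 30/78 = 38.5%, Formula N 52/104 = 50.0% → Formula N
Overall: the organic mix 172/380 = 45.3%, Formula N 203/521 = 39.0% → the organic mix
Formula N wins each soil group but the organic mix wins overall — the comparison reverses. Formula N's plots skew toward loam, which has a lower base rate.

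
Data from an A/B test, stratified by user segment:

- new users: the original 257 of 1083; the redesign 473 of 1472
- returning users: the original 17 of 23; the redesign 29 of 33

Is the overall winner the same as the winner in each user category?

Yes

New users: the original 257/1083 = 23.7%, the redesign 473/1472 = 32.1% → the redesign
Returning users: the original 17/23 = 73.9%, the redesign 29/33 = 87.9% → the redesign
Overall: the original 274/1106 = 24.8%, the redesign 502/1505 = 33.4% → the redesign
The redesign wins overall and in every user group — no reversal.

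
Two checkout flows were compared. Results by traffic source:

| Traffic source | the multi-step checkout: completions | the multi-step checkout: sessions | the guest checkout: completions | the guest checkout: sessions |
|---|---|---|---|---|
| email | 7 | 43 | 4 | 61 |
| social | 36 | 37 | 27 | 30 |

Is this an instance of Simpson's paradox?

No

Email: the multi-step checkout 7/43 = 16.3%, the guest checkout 4/61 = 6.6% → the multi-step checkout
Social: the multi-step checkout 36/37 = 97.3%, the guest checkout 27/30 = 90.0% → the multi-step checkout
Overall: the multi-step checkout 43/80 = 53.8%, the guest checkout 31/91 = 34.1% → the multi-step checkout
The multi-step checkout wins overall and in every traffic group — no reversal.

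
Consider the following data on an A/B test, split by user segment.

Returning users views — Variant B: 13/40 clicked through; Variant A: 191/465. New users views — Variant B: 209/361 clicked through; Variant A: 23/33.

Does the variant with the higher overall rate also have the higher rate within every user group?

No

Returning users: Variant B 13/40 = 32.5%, Variant A 191/465 = 41.1% → Variant A
New users: Variant B 209/361 = 57.9%, Variant A 23/33 = 69.7% → Variant A
Overall: Variant B 222/401 = 55.4%, Variant A 214/498 = 43.0% → Variant B
Variant A wins each user group but Variant B wins overall — the comparison reverses. Variant A's views skew toward returning users, which has a lower base rate.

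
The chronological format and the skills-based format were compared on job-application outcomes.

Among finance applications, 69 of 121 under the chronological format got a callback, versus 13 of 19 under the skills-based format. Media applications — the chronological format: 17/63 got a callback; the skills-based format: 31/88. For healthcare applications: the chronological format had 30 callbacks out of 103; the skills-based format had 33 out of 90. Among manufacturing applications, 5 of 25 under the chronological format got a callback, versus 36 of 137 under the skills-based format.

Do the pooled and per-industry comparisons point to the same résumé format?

No

Finance: the chronological format 69/121 = 57.0%, the skills-based format 13/19 = 68.4% → the skills-based format
Media: the chronological format 17/63 = 27.0%, the skills-based format 31/88 = 35.2% → the skills-based format
Healthcare: the chronological format 30/103 = 29.1%, the skills-based format 33/90 = 36.7% → the skills-based format
Manufacturing: the chronological format 5/25 = 20.0%, the skills-based format 36/137 = 26.3% → the skills-based format
Overall: the chronological format 121/312 = 38.8%, the skills-based format 113/334 = 33.8% → the chronological format
The skills-based format wins each industry group but the chronological format wins overall — the comparison reverses. The skills-based format's applications skew toward manufacturing, which has a lower base rate.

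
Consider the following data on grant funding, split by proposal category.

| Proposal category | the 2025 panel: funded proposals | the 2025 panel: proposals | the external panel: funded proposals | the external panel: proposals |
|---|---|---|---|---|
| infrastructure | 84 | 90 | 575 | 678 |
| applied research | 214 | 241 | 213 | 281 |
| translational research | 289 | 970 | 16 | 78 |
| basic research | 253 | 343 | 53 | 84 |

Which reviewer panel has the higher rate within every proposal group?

the 2025 panel

Infrastructure: the 2025 panel 84/90 = 93.3%, the external panel 575/678 = 84.8% → the 2025 panel
Applied research: the 2025 panel 214/241 = 88.8%, the external panel 213/281 = 75.8% → the 2025 panel
Translational research: the 2025 panel 289/970 = 29.8%, the external panel 16/78 = 20.5% → the 2025 panel
Basic research: the 2025 panel 253/343 = 73.8%, the external panel 53/84 = 63.1% → the 2025 panel
The 2025 panel has the higher rate in all 4 groups.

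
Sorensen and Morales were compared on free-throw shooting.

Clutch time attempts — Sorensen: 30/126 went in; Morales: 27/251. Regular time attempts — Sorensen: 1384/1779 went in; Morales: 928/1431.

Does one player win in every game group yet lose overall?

No

Clutch time: Sorensen 30/126 = 23.8%, Morales 27/251 = 10.8% → Sorensen
Regular time: Sorensen 1384/1779 = 77.8%, Morales 928/1431 = 64.8% → Sorensen
Overall: Sorensen 1414/1905 = 74.2%, Morales 955/1682 = 56.8% → Sorensen
Sorensen wins overall and in every game group — no reversal.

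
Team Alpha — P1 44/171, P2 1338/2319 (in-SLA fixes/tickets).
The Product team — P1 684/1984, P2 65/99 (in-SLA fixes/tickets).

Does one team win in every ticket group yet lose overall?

Yes

P1: Team Alpha 44/171 = 25.7%, the Product team 684/1984 = 34.5% → the Product team
P2: Team Alpha 1338/2319 = 57.7%, the Product team 65/99 = 65.7% → the Product team
Overall: Team Alpha 1382/2490 = 55.5%, the Product team 749/2083 = 36.0% → Team Alpha
The Product team wins each ticket group but Team Alpha wins overall — the comparison reverses. The Product team's tickets skew toward P1, which has a lower base rate.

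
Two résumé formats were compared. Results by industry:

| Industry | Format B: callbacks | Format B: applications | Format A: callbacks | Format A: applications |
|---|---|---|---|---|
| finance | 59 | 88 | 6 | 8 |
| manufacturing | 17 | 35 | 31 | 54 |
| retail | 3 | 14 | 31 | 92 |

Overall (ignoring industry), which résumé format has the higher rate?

Format B

Finance: Format B 59/88 = 67.0%, Format A 6/8 = 75.0% → Format A
Manufacturing: Format B 17/35 = 48.6%, Format A 31/54 = 57.4% → Format A
Retail: Format B 3/14 = 21.4%, Format A 31/92 = 33.7% → Format A
Overall: Format B 79/137 = 57.7%, Format A 68/154 = 44.2% → Format B
(Format A wins every industry group but Format B wins overall — Format A's applications skew toward the low-rate retail group.)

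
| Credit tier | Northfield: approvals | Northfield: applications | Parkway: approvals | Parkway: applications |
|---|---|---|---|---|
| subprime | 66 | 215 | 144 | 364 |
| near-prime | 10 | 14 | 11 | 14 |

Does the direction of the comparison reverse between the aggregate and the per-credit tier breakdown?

Subprime: Northfield 66/215 = 30.7%, Parkway 144/364 = 39.6% → Parkway
Near-prime: Northfield 10/14 = 71.4%, Parkway 11/14 = 78.6% → Parkway
Overall: Northfield 76/229 = 33.2%, Parkway 155/378 = 41.0% → Parkway
Parkway wins overall and in every credit group — no reversal.

No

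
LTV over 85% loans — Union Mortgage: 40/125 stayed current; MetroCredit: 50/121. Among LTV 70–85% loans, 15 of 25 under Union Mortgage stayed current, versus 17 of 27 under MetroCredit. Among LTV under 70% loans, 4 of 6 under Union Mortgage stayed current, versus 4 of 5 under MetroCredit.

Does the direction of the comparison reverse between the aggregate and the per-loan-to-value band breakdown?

LTV over 85%: Union Mortgage 40/125 = 32.0%, MetroCredit 50/121 = 41.3% → MetroCredit
LTV 70–85%: Union Mortgage 15/25 = 60.0%, MetroCredit 17/27 = 63.0% → MetroCredit
LTV under 70%: Union Mortgage 4/6 = 66.7%, MetroCredit 4/5 = 80.0% → MetroCredit
Overall: Union Mortgage 59/156 = 37.8%, MetroCredit 71/153 = 46.4% → MetroCredit
MetroCredit wins overall and in every loan-to-value group — no reversal.

No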